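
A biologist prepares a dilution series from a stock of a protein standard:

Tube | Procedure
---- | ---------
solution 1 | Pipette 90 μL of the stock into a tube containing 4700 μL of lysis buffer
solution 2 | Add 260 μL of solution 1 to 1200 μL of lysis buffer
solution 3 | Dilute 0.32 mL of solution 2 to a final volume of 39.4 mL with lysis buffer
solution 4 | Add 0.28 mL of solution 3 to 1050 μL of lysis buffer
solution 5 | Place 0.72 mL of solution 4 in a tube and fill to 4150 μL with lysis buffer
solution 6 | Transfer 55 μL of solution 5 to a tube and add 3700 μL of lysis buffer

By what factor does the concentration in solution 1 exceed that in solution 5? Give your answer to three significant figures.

Step 1: 90 μL + 4700 μL = 4790 μL total → factor 4790/90 = 53.222
Step 2: 260 μL + 1200 μL = 1460 μL total → factor 1460/260 = 5.6154
Step 3: 0.32 mL brought to 39.4 mL → factor 39.4/0.32 = 123.12
Step 4: 0.28 mL + 1050 μL = 1.33 mL total → factor 1.33/0.28 = 4.75
Step 5: 0.72 mL brought to 4150 μL → factor 4.15/0.72 = 5.7639
Dilution factor to solution 1 = 53.222; to solution 5 = 1.0075 × 10^6
[solution 1]/[solution 5] = (factor to solution 5)/(factor to solution 1) = 1.0075 × 10^6/53.222 = 1.89 × 10^4

1.89 × 10^4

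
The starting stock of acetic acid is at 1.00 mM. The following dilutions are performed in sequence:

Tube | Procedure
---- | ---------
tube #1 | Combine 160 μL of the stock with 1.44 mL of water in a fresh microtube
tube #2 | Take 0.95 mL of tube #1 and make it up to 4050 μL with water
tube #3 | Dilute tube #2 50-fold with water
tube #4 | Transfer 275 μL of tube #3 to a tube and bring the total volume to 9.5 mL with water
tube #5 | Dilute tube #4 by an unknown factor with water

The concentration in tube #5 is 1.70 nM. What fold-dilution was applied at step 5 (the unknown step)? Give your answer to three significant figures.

7.99-fold

Step 1: 160 μL + 1.44 mL = 1600 μL total → factor 1600/160 = 10
Step 2: 0.95 mL brought to 4050 μL → factor 4.05/0.95 = 4.2632
Step 3: 50-fold → factor 50
Step 4: 275 μL brought to 9.5 mL → factor 9500/275 = 34.545
Step 5: unknown factor x
Product of known-step factors = 73636
Overall factor = 1.00 mM / (1.70 nM) = 5.8824 × 10^5
x = 5.8824 × 10^5 / 73636 = 7.99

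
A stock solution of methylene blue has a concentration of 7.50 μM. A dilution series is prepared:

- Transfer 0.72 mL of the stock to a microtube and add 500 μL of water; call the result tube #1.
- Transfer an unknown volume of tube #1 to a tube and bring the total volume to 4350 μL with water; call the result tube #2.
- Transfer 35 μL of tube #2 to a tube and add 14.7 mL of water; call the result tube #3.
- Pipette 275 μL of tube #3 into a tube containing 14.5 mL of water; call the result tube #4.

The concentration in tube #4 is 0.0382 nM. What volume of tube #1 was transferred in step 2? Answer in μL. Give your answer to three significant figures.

Step 1: 0.72 mL + 500 μL = 1.22 mL total → factor 1.22/0.72 = 1.6944
Step 2: v brought to 4350 μL → factor = 4350 μL/v
Step 3: 35 μL + 14.7 mL = 14735 μL total → factor 14735/35 = 421
Step 4: 275 μL + 14.5 mL = 14775 μL total → factor 14775/275 = 53.727
Product of known-step factors = 38327
Overall factor = 7.50 μM / (0.0382 nM) = 1.9634 × 10^5
Step-2 factor = 1.9634 × 10^5 / 38327 = 5.1226
v = 4350 μL / 5.1226 = 849 μL

849 μL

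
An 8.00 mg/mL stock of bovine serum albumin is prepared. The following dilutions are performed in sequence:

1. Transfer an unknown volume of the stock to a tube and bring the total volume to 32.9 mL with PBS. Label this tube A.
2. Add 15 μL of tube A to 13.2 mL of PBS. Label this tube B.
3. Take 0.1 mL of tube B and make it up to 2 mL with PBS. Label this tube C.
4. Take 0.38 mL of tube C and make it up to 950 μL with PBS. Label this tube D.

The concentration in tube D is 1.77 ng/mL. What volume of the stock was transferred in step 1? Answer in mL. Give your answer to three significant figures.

Step 1: v brought to 32.9 mL → factor = 32.9 mL/v
Step 2: 15 μL + 13.2 mL = 13215 μL total → factor 13215/15 = 881
Step 3: 0.1 mL brought to 2 mL → factor 2/0.1 = 20
Step 4: 0.38 mL brought to 950 μL → factor 0.95/0.38 = 2.5
Product of known-step factors = 44050
Overall factor = 8.00 mg/mL / (1.77 ng/mL) = 4.5198 × 10^6
Step-1 factor = 4.5198 × 10^6 / 44050 = 102.61
v = 32.9 mL / 102.61 = 0.321 mL

0.321 mL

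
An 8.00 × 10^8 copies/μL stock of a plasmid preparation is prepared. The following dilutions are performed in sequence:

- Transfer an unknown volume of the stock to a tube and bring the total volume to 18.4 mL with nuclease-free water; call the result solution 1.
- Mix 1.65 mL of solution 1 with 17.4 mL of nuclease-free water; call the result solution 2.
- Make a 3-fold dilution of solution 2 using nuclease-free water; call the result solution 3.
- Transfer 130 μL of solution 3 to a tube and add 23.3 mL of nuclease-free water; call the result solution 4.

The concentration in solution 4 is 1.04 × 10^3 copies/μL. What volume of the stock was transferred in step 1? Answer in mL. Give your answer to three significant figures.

0.149 mL

Step 1: v brought to 18.4 mL → factor = 18.4 mL/v
Step 2: 1.65 mL + 17.4 mL = 19.05 mL total → factor 19.05/1.65 = 11.545
Step 3: 3-fold → factor 3
Step 4: 130 μL + 23.3 mL = 23430 μL total → factor 23430/130 = 180.23
Product of known-step factors = 6242.5
Overall factor = 8.00 × 10^8 copies/μL / (1.04 × 10^3 copies/μL) = 7.6923 × 10^5
Step-1 factor = 7.6923 × 10^5 / 6242.5 = 123.22
v = 18.4 mL / 123.22 = 0.149 mL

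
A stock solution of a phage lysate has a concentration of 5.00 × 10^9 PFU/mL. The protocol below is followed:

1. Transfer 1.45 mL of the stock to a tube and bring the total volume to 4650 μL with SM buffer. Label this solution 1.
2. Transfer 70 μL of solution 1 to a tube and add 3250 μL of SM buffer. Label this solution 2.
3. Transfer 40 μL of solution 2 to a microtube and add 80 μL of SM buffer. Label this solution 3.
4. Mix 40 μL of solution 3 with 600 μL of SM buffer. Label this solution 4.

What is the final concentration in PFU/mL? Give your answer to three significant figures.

6.85 × 10^5 PFU/mL

Step 1: 1.45 mL brought to 4650 μL → factor 4.65/1.45 = 3.2069
Step 2: 70 μL + 3250 μL = 3320 μL total → factor 3320/70 = 47.429
Step 3: 40 μL + 80 μL = 120 μL total → factor 120/40 = 3
Step 4: 40 μL + 600 μL = 640 μL total → factor 640/40 = 16
Overall dilution factor = 3.2069 × 47.429 × 3 × 16 = 7300.7
Final = 5.00 × 10^9 PFU/mL / 7300.7 = 6.85 × 10^5 PFU/mL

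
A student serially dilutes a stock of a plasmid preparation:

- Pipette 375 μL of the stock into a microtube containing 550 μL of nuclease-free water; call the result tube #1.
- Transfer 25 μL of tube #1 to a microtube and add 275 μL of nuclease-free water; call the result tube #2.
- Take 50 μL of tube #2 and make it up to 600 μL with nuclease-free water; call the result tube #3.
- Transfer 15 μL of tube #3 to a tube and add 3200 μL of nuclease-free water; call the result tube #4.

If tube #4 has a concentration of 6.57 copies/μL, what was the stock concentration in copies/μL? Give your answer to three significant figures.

5.00 × 10^5 copies/μL

Step 1: 375 μL + 550 μL = 925 μL total → factor 925/375 = 2.4667
Step 2: 25 μL + 275 μL = 300 μL total → factor 300/25 = 12
Step 3: 50 μL brought to 600 μL → factor 600/50 = 12
Step 4: 15 μL + 3200 μL = 3215 μL total → factor 3215/15 = 214.33
Overall dilution factor = 2.4667 × 12 × 12 × 214.33 = 76131
Stock = 6.57 copies/μL × 76131 = 5.00 × 10^5 copies/μL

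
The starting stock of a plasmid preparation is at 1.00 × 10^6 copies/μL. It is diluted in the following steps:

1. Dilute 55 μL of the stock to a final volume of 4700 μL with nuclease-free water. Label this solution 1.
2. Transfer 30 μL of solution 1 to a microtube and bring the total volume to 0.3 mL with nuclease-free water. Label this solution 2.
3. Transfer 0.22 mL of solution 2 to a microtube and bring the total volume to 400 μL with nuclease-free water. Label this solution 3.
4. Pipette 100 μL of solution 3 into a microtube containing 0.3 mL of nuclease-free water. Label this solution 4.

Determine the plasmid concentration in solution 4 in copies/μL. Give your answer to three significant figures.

Step 1: 55 μL brought to 4700 μL → factor 4700/55 = 85.455
Step 2: 30 μL brought to 0.3 mL → factor 300/30 = 10
Step 3: 0.22 mL brought to 400 μL → factor 0.4/0.22 = 1.8182
Step 4: 100 μL + 0.3 mL = 400 μL total → factor 400/100 = 4
Overall dilution factor = 85.455 × 10 × 1.8182 × 4 = 6214.9
Final = 1.00 × 10^6 copies/μL / 6214.9 = 161 copies/μL

161 copies/μL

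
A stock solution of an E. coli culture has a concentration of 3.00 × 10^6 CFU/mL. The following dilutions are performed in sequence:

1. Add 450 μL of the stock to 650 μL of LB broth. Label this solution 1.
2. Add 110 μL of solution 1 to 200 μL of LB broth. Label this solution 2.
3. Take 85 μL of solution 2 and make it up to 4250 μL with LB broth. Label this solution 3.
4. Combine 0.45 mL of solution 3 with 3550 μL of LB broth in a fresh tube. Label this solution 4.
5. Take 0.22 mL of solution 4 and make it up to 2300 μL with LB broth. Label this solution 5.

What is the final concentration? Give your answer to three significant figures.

Step 1: 450 μL + 650 μL = 1100 μL total → factor 1100/450 = 2.4444
Step 2: 110 μL + 200 μL = 310 μL total → factor 310/110 = 2.8182
Step 3: 85 μL brought to 4250 μL → factor 4250/85 = 50
Step 4: 0.45 mL + 3550 μL = 4 mL total → factor 4/0.45 = 8.8889
Step 5: 0.22 mL brought to 2300 μL → factor 2.3/0.22 = 10.455
Overall dilution factor = 2.4444 × 2.8182 × 50 × 8.8889 × 10.455 = 32009
Final = 3.00 × 10^6 CFU/mL / 32009 = 93.7 CFU/mL

93.7 CFU/mL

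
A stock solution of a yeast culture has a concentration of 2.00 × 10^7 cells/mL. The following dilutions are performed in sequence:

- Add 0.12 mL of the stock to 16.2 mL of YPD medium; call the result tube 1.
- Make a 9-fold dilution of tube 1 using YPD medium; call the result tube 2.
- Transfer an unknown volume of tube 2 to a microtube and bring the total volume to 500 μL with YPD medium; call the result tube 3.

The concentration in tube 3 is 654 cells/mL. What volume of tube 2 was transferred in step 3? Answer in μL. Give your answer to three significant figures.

20.0 μL

Step 1: 0.12 mL + 16.2 mL = 16.32 mL total → factor 16.32/0.12 = 136
Step 2: 9-fold → factor 9
Step 3: v brought to 500 μL → factor = 500 μL/v
Product of known-step factors = 1224
Overall factor = 2.00 × 10^7 cells/mL / (654 cells/mL) = 30581
Step-3 factor = 30581 / 1224 = 24.985
v = 500 μL / 24.985 = 20.0 μL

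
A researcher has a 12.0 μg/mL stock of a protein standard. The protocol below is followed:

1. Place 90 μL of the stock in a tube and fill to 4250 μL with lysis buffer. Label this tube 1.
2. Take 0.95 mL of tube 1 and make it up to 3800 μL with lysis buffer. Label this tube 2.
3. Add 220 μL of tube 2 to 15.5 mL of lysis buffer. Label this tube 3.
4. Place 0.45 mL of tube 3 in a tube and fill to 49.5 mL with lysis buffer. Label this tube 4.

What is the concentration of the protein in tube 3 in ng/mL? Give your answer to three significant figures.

0.889 ng/mL

Step 1: 90 μL brought to 4250 μL → factor 4250/90 = 47.222
Step 2: 0.95 mL brought to 3800 μL → factor 3.8/0.95 = 4
Step 3: 220 μL + 15.5 mL = 15720 μL total → factor 15720/220 = 71.455
Dilution factor through tube 3 = 47.222 × 4 × 71.455 = 13497
[tube 3] = 12.0 μg/mL / 13497 = 0.0008891 μg/mL = 0.889 ng/mL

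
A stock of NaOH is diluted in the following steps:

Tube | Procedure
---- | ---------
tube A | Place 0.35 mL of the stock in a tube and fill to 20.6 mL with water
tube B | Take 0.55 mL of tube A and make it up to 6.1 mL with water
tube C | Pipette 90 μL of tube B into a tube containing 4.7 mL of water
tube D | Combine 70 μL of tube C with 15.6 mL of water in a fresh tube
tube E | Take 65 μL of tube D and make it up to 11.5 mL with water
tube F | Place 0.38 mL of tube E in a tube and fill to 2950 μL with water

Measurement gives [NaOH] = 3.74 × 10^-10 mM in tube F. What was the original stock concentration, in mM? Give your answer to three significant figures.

Step 1: 0.35 mL brought to 20.6 mL → factor 20.6/0.35 = 58.857
Step 2: 0.55 mL brought to 6.1 mL → factor 6.1/0.55 = 11.091
Step 3: 90 μL + 4.7 mL = 4790 μL total → factor 4790/90 = 53.222
Step 4: 70 μL + 15.6 mL = 15670 μL total → factor 15670/70 = 223.86
Step 5: 65 μL brought to 11.5 mL → factor 11500/65 = 176.92
Step 6: 0.38 mL brought to 2950 μL → factor 2.95/0.38 = 7.7632
Overall dilution factor = 58.857 × 11.091 × 53.222 × 223.86 × 176.92 × 7.7632 = 1.0682 × 10^10
Stock = 3.74 × 10^-10 mM × 1.0682 × 10^10 = 4.00 mM

4.00 mM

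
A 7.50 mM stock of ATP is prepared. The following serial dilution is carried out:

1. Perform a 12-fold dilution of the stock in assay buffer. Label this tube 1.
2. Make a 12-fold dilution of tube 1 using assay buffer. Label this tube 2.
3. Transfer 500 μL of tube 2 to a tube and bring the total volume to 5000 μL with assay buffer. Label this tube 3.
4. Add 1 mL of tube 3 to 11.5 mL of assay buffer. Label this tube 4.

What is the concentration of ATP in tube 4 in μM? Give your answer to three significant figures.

0.417 μM

Step 1: 12-fold → factor 12
Step 2: 12-fold → factor 12
Step 3: 500 μL brought to 5000 μL → factor 5000/500 = 10
Step 4: 1 mL + 11.5 mL = 12.5 mL total → factor 12.5/1 = 12.5
Dilution factor through tube 4 = 12 × 12 × 10 × 12.5 = 18000
[tube 4] = 7.50 mM / 18000 = 0.0004167 mM = 0.417 μM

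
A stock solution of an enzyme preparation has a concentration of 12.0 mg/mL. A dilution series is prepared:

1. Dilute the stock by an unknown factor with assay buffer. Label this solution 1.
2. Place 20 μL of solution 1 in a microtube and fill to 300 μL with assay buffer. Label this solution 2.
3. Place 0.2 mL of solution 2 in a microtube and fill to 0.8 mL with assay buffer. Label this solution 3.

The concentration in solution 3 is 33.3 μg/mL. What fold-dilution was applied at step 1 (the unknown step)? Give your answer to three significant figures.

6.01-fold

Step 1: unknown factor x
Step 2: 20 μL brought to 300 μL → factor 300/20 = 15
Step 3: 0.2 mL brought to 0.8 mL → factor 0.8/0.2 = 4
Product of known-step factors = 60
Overall factor = 12.0 mg/mL / (33.3 μg/mL) = 360.36
x = 360.36 / 60 = 6.01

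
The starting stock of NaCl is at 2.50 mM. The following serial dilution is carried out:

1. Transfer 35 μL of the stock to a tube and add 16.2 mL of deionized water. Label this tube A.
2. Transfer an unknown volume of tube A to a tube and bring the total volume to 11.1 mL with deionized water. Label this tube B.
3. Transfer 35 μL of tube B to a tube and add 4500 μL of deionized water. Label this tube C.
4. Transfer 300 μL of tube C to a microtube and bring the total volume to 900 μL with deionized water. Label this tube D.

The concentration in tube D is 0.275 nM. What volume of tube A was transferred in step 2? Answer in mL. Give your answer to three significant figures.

Step 1: 35 μL + 16.2 mL = 16235 μL total → factor 16235/35 = 463.86
Step 2: v brought to 11.1 mL → factor = 11.1 mL/v
Step 3: 35 μL + 4500 μL = 4535 μL total → factor 4535/35 = 129.57
Step 4: 300 μL brought to 900 μL → factor 900/300 = 3
Product of known-step factors = 1.8031 × 10^5
Overall factor = 2.50 mM / (0.275 nM) = 9.0909 × 10^6
Step-2 factor = 9.0909 × 10^6 / 1.8031 × 10^5 = 50.419
v = 11.1 mL / 50.419 = 0.220 mL

0.220 mL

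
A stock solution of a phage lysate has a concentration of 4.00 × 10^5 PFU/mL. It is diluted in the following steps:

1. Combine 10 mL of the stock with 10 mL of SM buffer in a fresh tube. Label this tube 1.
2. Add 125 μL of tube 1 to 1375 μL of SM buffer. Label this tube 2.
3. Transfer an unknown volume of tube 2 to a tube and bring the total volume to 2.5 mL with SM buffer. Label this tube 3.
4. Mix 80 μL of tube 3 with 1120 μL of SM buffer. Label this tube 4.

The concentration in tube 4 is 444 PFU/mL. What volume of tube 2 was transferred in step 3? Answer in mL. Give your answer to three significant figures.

0.999 mL

Step 1: 10 mL + 10 mL = 20 mL total → factor 20/10 = 2
Step 2: 125 μL + 1375 μL = 1500 μL total → factor 1500/125 = 12
Step 3: v brought to 2.5 mL → factor = 2.5 mL/v
Step 4: 80 μL + 1120 μL = 1200 μL total → factor 1200/80 = 15
Product of known-step factors = 360
Overall factor = 4.00 × 10^5 PFU/mL / (444 PFU/mL) = 900.9
Step-3 factor = 900.9 / 360 = 2.5025
v = 2.5 mL / 2.5025 = 0.999 mL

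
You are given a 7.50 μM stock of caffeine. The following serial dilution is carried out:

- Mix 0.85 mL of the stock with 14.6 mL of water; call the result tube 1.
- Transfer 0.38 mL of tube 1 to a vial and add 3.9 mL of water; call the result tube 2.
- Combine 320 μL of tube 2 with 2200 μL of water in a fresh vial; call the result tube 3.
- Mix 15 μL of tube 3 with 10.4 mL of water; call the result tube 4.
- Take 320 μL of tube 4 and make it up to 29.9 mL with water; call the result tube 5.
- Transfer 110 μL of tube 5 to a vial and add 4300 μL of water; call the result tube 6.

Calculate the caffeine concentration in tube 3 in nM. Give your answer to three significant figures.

4.65 nM

Step 1: 0.85 mL + 14.6 mL = 15.45 mL total → factor 15.45/0.85 = 18.176
Step 2: 0.38 mL + 3.9 mL = 4.28 mL total → factor 4.28/0.38 = 11.263
Step 3: 320 μL + 2200 μL = 2520 μL total → factor 2520/320 = 7.875
Dilution factor through tube 3 = 18.176 × 11.263 × 7.875 = 1612.2
[tube 3] = 7.50 μM / 1612.2 = 0.004652 μM = 4.65 nM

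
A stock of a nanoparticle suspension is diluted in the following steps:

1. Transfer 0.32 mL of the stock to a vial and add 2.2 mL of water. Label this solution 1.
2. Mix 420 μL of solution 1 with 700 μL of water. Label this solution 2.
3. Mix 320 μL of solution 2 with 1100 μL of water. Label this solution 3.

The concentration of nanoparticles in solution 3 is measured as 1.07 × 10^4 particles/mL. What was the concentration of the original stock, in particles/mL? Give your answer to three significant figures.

9.97 × 10^5 particles/mL

Step 1: 0.32 mL + 2.2 mL = 2.52 mL total → factor 2.52/0.32 = 7.875
Step 2: 420 μL + 700 μL = 1120 μL total → factor 1120/420 = 2.6667
Step 3: 320 μL + 1100 μL = 1420 μL total → factor 1420/320 = 4.4375
Overall dilution factor = 7.875 × 2.6667 × 4.4375 = 93.188
Stock = 1.07 × 10^4 particles/mL × 93.188 = 9.97 × 10^5 particles/mL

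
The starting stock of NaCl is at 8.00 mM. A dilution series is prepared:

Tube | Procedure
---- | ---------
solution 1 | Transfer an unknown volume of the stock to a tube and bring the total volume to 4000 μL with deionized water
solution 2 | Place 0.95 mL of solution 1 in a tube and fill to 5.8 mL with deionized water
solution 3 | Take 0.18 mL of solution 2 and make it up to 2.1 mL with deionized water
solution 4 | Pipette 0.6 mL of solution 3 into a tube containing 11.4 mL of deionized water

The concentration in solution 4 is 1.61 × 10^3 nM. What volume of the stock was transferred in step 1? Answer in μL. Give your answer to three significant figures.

1.15 × 10^3 μL

Step 1: v brought to 4000 μL → factor = 4000 μL/v
Step 2: 0.95 mL brought to 5.8 mL → factor 5.8/0.95 = 6.1053
Step 3: 0.18 mL brought to 2.1 mL → factor 2.1/0.18 = 11.667
Step 4: 0.6 mL + 11.4 mL = 12 mL total → factor 12/0.6 = 20
Product of known-step factors = 1424.6
Overall factor = 8.00 mM / (1.61 × 10^3 nM) = 4968.9
Step-1 factor = 4968.9 / 1424.6 = 3.4881
v = 4000 μL / 3.4881 = 1.15 × 10^3 μL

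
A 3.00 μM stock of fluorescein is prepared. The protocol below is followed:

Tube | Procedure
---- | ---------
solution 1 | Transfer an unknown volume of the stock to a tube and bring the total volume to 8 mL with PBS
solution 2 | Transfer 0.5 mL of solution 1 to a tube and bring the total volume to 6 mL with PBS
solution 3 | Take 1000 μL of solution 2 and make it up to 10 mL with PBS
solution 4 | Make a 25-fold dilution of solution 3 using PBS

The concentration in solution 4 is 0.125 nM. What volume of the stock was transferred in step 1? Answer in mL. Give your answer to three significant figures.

1.00 mL

Step 1: v brought to 8 mL → factor = 8 mL/v
Step 2: 0.5 mL brought to 6 mL → factor 6/0.5 = 12
Step 3: 1000 μL brought to 10 mL → factor 10000/1000 = 10
Step 4: 25-fold → factor 25
Product of known-step factors = 3000
Overall factor = 3.00 μM / (0.125 nM) = 24000
Step-1 factor = 24000 / 3000 = 8
v = 8 mL / 8 = 1.00 mL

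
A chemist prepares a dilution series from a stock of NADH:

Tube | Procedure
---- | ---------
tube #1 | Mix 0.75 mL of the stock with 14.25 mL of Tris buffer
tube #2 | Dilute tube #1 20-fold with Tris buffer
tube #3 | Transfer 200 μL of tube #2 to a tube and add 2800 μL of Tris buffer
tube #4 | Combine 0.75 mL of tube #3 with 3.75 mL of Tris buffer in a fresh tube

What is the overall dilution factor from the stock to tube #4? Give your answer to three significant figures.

Step 1: 0.75 mL + 14.25 mL = 15 mL total → factor 15/0.75 = 20
Step 2: 20-fold → factor 20
Step 3: 200 μL + 2800 μL = 3000 μL total → factor 3000/200 = 15
Step 4: 0.75 mL + 3.75 mL = 4.5 mL total → factor 4.5/0.75 = 6
Overall dilution factor = 20 × 20 × 15 × 6 = 36000

3.60 × 10^4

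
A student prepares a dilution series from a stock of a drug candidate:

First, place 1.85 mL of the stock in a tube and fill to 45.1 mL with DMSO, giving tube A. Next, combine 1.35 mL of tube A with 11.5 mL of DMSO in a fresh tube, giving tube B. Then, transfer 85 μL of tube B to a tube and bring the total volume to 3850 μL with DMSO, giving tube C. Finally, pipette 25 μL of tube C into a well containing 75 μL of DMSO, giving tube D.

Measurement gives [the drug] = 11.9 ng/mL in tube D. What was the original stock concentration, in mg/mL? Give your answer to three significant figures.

Step 1: 1.85 mL brought to 45.1 mL → factor 45.1/1.85 = 24.378
Step 2: 1.35 mL + 11.5 mL = 12.85 mL total → factor 12.85/1.35 = 9.5185
Step 3: 85 μL brought to 3850 μL → factor 3850/85 = 45.294
Step 4: 25 μL + 75 μL = 100 μL total → factor 100/25 = 4
Overall dilution factor = 24.378 × 9.5185 × 45.294 × 4 = 42041
Stock = 11.9 ng/mL × 42041 = 5.003 × 10^5 ng/mL = 0.500 mg/mL

0.500 mg/mL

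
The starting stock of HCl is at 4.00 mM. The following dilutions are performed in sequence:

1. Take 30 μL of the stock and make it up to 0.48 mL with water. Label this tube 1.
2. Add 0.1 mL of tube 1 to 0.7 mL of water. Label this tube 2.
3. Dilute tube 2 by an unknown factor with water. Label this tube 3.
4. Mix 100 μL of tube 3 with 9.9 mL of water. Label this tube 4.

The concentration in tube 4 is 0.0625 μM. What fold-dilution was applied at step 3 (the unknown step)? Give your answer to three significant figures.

5.00-fold

Step 1: 30 μL brought to 0.48 mL → factor 480/30 = 16
Step 2: 0.1 mL + 0.7 mL = 0.8 mL total → factor 0.8/0.1 = 8
Step 3: unknown factor x
Step 4: 100 μL + 9.9 mL = 10000 μL total → factor 10000/100 = 100
Product of known-step factors = 12800
Overall factor = 4.00 mM / (0.0625 μM) = 64000
x = 64000 / 12800 = 5.00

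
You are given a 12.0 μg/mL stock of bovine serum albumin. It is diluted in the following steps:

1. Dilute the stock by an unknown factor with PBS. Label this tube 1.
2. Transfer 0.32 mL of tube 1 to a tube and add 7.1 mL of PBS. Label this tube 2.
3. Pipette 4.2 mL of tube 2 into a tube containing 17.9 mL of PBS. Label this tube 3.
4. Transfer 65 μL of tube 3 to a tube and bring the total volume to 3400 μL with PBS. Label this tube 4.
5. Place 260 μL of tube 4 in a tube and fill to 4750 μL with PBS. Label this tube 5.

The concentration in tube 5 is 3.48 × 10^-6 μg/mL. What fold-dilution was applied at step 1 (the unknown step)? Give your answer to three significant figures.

Step 1: unknown factor x
Step 2: 0.32 mL + 7.1 mL = 7.42 mL total → factor 7.42/0.32 = 23.188
Step 3: 4.2 mL + 17.9 mL = 22.1 mL total → factor 22.1/4.2 = 5.2619
Step 4: 65 μL brought to 3400 μL → factor 3400/65 = 52.308
Step 5: 260 μL brought to 4750 μL → factor 4750/260 = 18.269
Product of known-step factors = 1.166 × 10^5
Overall factor = 12.0 μg/mL / (3.48 × 10^-6 μg/mL) = 3.4483 × 10^6
x = 3.4483 × 10^6 / 1.166 × 10^5 = 29.6

29.6-fold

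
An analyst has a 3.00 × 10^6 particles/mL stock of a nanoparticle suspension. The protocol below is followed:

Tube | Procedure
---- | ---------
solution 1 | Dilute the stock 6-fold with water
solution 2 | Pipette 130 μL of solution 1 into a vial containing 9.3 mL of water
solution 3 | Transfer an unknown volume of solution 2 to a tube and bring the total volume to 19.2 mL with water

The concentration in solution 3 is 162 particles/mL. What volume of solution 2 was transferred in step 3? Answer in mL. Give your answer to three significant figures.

Step 1: 6-fold → factor 6
Step 2: 130 μL + 9.3 mL = 9430 μL total → factor 9430/130 = 72.538
Step 3: v brought to 19.2 mL → factor = 19.2 mL/v
Product of known-step factors = 435.23
Overall factor = 3.00 × 10^6 particles/mL / (162 particles/mL) = 18519
Step-3 factor = 18519 / 435.23 = 42.549
v = 19.2 mL / 42.549 = 0.451 mL

0.451 mL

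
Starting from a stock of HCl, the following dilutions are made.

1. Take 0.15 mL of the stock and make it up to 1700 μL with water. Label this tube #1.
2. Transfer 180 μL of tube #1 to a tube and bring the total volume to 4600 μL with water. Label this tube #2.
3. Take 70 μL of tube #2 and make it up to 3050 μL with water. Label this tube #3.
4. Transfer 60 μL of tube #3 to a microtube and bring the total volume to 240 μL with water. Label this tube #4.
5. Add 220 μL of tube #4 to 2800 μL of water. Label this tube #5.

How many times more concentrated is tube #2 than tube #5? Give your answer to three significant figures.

Step 1: 0.15 mL brought to 1700 μL → factor 1.7/0.15 = 11.333
Step 2: 180 μL brought to 4600 μL → factor 4600/180 = 25.556
Step 3: 70 μL brought to 3050 μL → factor 3050/70 = 43.571
Step 4: 60 μL brought to 240 μL → factor 240/60 = 4
Step 5: 220 μL + 2800 μL = 3020 μL total → factor 3020/220 = 13.727
Dilution factor to tube #2 = 289.63; to tube #5 = 6.9293 × 10^5
[tube #2]/[tube #5] = (factor to tube #5)/(factor to tube #2) = 6.9293 × 10^5/289.63 = 2.39 × 10^3

2.39 × 10^3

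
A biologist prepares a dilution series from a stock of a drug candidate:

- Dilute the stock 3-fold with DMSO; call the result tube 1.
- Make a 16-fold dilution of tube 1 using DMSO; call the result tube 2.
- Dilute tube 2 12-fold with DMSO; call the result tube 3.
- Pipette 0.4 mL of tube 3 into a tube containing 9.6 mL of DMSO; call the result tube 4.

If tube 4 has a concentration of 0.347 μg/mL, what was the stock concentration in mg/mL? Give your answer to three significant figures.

Step 1: 3-fold → factor 3
Step 2: 16-fold → factor 16
Step 3: 12-fold → factor 12
Step 4: 0.4 mL + 9.6 mL = 10 mL total → factor 10/0.4 = 25
Overall dilution factor = 3 × 16 × 12 × 25 = 14400
Stock = 0.347 μg/mL × 14400 = 4997 μg/mL = 5.00 mg/mL

5.00 mg/mL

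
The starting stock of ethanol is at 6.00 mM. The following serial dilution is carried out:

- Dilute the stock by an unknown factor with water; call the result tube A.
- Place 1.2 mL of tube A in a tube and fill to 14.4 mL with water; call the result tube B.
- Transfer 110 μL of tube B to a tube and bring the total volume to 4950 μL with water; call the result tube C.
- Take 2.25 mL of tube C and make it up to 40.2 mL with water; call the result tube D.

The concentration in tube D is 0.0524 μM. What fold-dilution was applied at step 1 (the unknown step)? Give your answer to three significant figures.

Step 1: unknown factor x
Step 2: 1.2 mL brought to 14.4 mL → factor 14.4/1.2 = 12
Step 3: 110 μL brought to 4950 μL → factor 4950/110 = 45
Step 4: 2.25 mL brought to 40.2 mL → factor 40.2/2.25 = 17.867
Product of known-step factors = 9648
Overall factor = 6.00 mM / (0.0524 μM) = 1.145 × 10^5
x = 1.145 × 10^5 / 9648 = 11.9

11.9-fold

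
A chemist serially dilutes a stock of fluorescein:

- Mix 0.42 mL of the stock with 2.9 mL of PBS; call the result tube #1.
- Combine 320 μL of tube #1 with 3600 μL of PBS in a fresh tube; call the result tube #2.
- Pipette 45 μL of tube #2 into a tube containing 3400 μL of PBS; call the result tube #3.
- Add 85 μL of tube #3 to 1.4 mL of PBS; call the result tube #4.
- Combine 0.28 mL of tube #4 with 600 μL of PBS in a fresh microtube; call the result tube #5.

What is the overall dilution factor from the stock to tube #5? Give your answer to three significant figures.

Step 1: 0.42 mL + 2.9 mL = 3.32 mL total → factor 3.32/0.42 = 7.9048
Step 2: 320 μL + 3600 μL = 3920 μL total → factor 3920/320 = 12.25
Step 3: 45 μL + 3400 μL = 3445 μL total → factor 3445/45 = 76.556
Step 4: 85 μL + 1.4 mL = 1485 μL total → factor 1485/85 = 17.471
Step 5: 0.28 mL + 600 μL = 0.88 mL total → factor 0.88/0.28 = 3.1429
Overall dilution factor = 7.9048 × 12.25 × 76.556 × 17.471 × 3.1429 = 4.0704 × 10^5

4.07 × 10^5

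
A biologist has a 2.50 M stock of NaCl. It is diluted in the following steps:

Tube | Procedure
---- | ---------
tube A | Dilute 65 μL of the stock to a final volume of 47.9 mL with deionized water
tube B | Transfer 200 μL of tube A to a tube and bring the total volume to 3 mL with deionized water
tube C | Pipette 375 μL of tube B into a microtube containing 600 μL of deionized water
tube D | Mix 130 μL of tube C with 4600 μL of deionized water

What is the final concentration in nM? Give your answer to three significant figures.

2.39 × 10^3 nM

Step 1: 65 μL brought to 47.9 mL → factor 47900/65 = 736.92
Step 2: 200 μL brought to 3 mL → factor 3000/200 = 15
Step 3: 375 μL + 600 μL = 975 μL total → factor 975/375 = 2.6
Step 4: 130 μL + 4600 μL = 4730 μL total → factor 4730/130 = 36.385
Overall dilution factor = 736.92 × 15 × 2.6 × 36.385 = 1.0457 × 10^6
Final = 2.50 M / 1.0457 × 10^6 = 2.391 × 10^-6 M = 2.39 × 10^3 nM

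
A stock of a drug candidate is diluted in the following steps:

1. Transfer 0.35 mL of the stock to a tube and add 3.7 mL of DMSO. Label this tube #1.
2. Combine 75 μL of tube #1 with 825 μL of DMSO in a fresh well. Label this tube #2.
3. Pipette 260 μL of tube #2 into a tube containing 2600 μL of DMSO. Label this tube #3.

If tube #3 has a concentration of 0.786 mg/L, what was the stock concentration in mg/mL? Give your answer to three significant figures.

1.20 mg/mL

Step 1: 0.35 mL + 3.7 mL = 4.05 mL total → factor 4.05/0.35 = 11.571
Step 2: 75 μL + 825 μL = 900 μL total → factor 900/75 = 12
Step 3: 260 μL + 2600 μL = 2860 μL total → factor 2860/260 = 11
Overall dilution factor = 11.571 × 12 × 11 = 1527.4
Stock = 0.786 mg/L × 1527.4 = 1201 mg/L = 1.20 mg/mL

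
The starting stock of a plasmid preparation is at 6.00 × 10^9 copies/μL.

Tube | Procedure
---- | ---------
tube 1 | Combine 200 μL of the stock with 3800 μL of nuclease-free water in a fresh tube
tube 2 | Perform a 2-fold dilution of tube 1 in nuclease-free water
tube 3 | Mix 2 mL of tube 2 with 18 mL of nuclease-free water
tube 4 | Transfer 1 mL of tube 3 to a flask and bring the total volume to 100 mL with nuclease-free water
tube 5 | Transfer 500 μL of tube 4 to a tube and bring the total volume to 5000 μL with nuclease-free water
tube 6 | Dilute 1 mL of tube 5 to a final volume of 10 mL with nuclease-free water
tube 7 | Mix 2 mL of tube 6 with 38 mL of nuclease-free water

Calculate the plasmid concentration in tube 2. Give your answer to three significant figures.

1.50 × 10^8 copies/μL

Step 1: 200 μL + 3800 μL = 4000 μL total → factor 4000/200 = 20
Step 2: 2-fold → factor 2
Dilution factor through tube 2 = 20 × 2 = 40
[tube 2] = 6.00 × 10^9 copies/μL / 40 = 1.50 × 10^8 copies/μL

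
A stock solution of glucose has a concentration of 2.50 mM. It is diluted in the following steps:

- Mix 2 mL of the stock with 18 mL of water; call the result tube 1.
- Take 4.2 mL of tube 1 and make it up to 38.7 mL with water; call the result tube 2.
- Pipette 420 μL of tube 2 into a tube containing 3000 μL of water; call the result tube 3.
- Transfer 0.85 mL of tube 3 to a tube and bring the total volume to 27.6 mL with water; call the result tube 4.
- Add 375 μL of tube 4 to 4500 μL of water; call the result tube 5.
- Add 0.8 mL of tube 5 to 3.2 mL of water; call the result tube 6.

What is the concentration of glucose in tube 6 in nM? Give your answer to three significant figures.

1.58 nM

Step 1: 2 mL + 18 mL = 20 mL total → factor 20/2 = 10
Step 2: 4.2 mL brought to 38.7 mL → factor 38.7/4.2 = 9.2143
Step 3: 420 μL + 3000 μL = 3420 μL total → factor 3420/420 = 8.1429
Step 4: 0.85 mL brought to 27.6 mL → factor 27.6/0.85 = 32.471
Step 5: 375 μL + 4500 μL = 4875 μL total → factor 4875/375 = 13
Step 6: 0.8 mL + 3.2 mL = 4 mL total → factor 4/0.8 = 5
Overall dilution factor = 10 × 9.2143 × 8.1429 × 32.471 × 13 × 5 = 1.5836 × 10^6
Final = 2.50 mM / 1.5836 × 10^6 = 1.579 × 10^-6 mM = 1.58 nM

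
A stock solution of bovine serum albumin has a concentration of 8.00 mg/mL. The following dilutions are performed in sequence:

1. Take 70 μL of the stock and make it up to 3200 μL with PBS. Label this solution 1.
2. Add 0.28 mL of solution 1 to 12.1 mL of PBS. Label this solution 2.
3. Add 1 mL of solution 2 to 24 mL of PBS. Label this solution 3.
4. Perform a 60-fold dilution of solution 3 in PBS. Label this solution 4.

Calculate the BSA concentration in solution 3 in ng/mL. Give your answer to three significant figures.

Step 1: 70 μL brought to 3200 μL → factor 3200/70 = 45.714
Step 2: 0.28 mL + 12.1 mL = 12.38 mL total → factor 12.38/0.28 = 44.214
Step 3: 1 mL + 24 mL = 25 mL total → factor 25/1 = 25
Dilution factor through solution 3 = 45.714 × 44.214 × 25 = 50531
[solution 3] = 8.00 mg/mL / 50531 = 0.0001583 mg/mL = 158 ng/mL

158 ng/mL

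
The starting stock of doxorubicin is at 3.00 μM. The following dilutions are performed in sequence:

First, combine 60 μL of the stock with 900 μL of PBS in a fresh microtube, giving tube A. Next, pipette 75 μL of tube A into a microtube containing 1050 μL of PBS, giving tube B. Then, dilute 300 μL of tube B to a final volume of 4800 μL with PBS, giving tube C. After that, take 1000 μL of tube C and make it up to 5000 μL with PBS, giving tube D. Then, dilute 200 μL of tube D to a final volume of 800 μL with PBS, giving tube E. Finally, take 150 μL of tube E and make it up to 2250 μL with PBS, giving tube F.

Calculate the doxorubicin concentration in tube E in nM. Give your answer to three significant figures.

0.0391 nM

Step 1: 60 μL + 900 μL = 960 μL total → factor 960/60 = 16
Step 2: 75 μL + 1050 μL = 1125 μL total → factor 1125/75 = 15
Step 3: 300 μL brought to 4800 μL → factor 4800/300 = 16
Step 4: 1000 μL brought to 5000 μL → factor 5000/1000 = 5
Step 5: 200 μL brought to 800 μL → factor 800/200 = 4
Dilution factor through tube E = 16 × 15 × 16 × 5 × 4 = 76800
[tube E] = 3.00 μM / 76800 = 3.906 × 10^-5 μM = 0.0391 nM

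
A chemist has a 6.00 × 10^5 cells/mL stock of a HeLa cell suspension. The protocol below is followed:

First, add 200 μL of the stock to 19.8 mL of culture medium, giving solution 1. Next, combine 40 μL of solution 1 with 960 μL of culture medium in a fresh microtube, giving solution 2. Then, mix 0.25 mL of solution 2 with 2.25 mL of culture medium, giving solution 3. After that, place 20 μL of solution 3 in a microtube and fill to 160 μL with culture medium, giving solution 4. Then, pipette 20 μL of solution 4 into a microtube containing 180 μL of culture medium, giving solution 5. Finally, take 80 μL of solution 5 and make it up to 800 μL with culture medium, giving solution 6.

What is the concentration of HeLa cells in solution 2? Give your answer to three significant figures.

240 cells/mL

Step 1: 200 μL + 19.8 mL = 20000 μL total → factor 20000/200 = 100
Step 2: 40 μL + 960 μL = 1000 μL total → factor 1000/40 = 25
Dilution factor through solution 2 = 100 × 25 = 2500
[solution 2] = 6.00 × 10^5 cells/mL / 2500 = 240 cells/mL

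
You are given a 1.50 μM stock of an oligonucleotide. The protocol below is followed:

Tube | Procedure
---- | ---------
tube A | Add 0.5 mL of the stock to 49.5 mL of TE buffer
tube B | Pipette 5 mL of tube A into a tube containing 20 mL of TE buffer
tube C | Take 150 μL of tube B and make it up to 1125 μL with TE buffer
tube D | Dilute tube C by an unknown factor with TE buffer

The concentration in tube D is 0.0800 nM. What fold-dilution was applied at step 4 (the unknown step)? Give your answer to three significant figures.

5.00-fold

Step 1: 0.5 mL + 49.5 mL = 50 mL total → factor 50/0.5 = 100
Step 2: 5 mL + 20 mL = 25 mL total → factor 25/5 = 5
Step 3: 150 μL brought to 1125 μL → factor 1125/150 = 7.5
Step 4: unknown factor x
Product of known-step factors = 3750
Overall factor = 1.50 μM / (0.0800 nM) = 18750
x = 18750 / 3750 = 5.00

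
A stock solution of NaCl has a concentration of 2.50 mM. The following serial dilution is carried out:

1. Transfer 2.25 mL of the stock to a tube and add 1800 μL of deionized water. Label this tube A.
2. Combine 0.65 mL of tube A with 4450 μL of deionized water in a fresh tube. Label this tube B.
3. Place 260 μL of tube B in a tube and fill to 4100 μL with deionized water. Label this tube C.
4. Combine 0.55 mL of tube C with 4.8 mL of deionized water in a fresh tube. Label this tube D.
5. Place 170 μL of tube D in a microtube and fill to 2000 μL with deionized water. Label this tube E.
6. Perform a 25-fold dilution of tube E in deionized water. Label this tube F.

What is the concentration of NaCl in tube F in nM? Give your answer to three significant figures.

Step 1: 2.25 mL + 1800 μL = 4.05 mL total → factor 4.05/2.25 = 1.8
Step 2: 0.65 mL + 4450 μL = 5.1 mL total → factor 5.1/0.65 = 7.8462
Step 3: 260 μL brought to 4100 μL → factor 4100/260 = 15.769
Step 4: 0.55 mL + 4.8 mL = 5.35 mL total → factor 5.35/0.55 = 9.7273
Step 5: 170 μL brought to 2000 μL → factor 2000/170 = 11.765
Step 6: 25-fold → factor 25
Overall dilution factor = 1.8 × 7.8462 × 15.769 × 9.7273 × 11.765 × 25 = 6.3717 × 10^5
Final = 2.50 mM / 6.3717 × 10^5 = 3.924 × 10^-6 mM = 3.92 nM

3.92 nM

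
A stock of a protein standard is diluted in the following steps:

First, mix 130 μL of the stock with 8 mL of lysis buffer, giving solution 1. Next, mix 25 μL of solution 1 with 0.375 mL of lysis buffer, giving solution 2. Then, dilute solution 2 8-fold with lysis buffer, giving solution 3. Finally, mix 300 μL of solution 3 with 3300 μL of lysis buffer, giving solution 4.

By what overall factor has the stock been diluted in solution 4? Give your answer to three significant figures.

9.61 × 10^4

Step 1: 130 μL + 8 mL = 8130 μL total → factor 8130/130 = 62.538
Step 2: 25 μL + 0.375 mL = 400 μL total → factor 400/25 = 16
Step 3: 8-fold → factor 8
Step 4: 300 μL + 3300 μL = 3600 μL total → factor 3600/300 = 12
Overall dilution factor = 62.538 × 16 × 8 × 12 = 96059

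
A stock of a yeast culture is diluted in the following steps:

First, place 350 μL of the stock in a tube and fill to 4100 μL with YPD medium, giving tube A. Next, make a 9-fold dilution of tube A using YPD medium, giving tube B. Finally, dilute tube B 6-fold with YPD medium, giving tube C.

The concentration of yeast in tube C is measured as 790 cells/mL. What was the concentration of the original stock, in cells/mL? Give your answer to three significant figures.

5.00 × 10^5 cells/mL

Step 1: 350 μL brought to 4100 μL → factor 4100/350 = 11.714
Step 2: 9-fold → factor 9
Step 3: 6-fold → factor 6
Overall dilution factor = 11.714 × 9 × 6 = 632.57
Stock = 790 cells/mL × 632.57 = 5.00 × 10^5 cells/mL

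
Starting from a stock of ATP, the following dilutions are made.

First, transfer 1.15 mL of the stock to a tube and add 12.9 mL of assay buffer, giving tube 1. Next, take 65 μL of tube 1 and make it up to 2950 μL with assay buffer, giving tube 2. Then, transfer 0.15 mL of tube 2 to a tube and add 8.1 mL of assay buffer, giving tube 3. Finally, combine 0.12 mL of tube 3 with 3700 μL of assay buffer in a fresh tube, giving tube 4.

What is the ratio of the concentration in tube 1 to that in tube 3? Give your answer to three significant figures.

2.50 × 10^3

Step 1: 1.15 mL + 12.9 mL = 14.05 mL total → factor 14.05/1.15 = 12.217
Step 2: 65 μL brought to 2950 μL → factor 2950/65 = 45.385
Step 3: 0.15 mL + 8.1 mL = 8.25 mL total → factor 8.25/0.15 = 55
Dilution factor to tube 1 = 12.217; to tube 3 = 30496
[tube 1]/[tube 3] = (factor to tube 3)/(factor to tube 1) = 30496/12.217 = 2.50 × 10^3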